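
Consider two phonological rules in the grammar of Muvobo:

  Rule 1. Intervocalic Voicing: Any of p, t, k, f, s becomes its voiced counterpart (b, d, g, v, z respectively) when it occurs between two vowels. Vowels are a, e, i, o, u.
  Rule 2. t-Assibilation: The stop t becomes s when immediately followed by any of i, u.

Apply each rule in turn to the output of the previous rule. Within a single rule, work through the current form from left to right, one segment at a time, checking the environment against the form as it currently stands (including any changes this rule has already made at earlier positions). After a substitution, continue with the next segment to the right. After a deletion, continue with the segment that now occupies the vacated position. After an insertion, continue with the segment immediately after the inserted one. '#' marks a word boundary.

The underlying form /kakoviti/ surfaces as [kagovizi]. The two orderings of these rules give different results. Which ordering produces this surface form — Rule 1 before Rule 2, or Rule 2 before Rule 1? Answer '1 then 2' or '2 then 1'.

Order 1 then 2:
  1 Intervocalic Voicing: [kakoviti] → [kagovidi]
  2 t-Assibilation: no change — [kagovidi]
  result: [kagovidi]
Order 2 then 1:
  2 t-Assibilation: [kakoviti] → [kakovisi]
  1 Intervocalic Voicing: [kakovisi] → [kagovizi]
  result: [kagovizi]

2 then 1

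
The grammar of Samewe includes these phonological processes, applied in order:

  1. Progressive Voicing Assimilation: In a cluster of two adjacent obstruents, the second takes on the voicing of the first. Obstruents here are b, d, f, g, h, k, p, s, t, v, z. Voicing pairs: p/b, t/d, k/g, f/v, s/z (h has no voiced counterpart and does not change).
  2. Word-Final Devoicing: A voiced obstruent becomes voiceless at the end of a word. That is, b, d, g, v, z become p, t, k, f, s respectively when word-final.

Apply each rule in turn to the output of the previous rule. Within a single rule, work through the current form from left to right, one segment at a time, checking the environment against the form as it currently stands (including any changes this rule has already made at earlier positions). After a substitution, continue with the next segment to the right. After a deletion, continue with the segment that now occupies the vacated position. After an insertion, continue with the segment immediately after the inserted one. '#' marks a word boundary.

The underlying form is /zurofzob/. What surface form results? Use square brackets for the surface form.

[zurofsop]

1 Progressive Voicing Assimilation: [zurofzob] → [zurofsob]
2 Word-Final Devoicing: [zurofsob] → [zurofsop]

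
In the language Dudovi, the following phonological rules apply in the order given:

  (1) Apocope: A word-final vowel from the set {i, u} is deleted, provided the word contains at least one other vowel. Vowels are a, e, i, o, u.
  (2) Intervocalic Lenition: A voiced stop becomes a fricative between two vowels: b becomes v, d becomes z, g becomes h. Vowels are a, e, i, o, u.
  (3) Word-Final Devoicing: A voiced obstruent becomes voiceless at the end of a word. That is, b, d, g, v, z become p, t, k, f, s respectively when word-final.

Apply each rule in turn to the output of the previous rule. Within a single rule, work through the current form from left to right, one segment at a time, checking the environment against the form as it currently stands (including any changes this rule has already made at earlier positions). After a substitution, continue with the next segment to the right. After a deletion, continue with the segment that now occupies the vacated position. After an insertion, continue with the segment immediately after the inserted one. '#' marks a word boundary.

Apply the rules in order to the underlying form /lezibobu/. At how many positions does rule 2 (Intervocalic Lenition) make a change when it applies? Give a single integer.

(1) Apocope: [lezibobu] → [lezibob]
(2) Intervocalic Lenition: [lezibob] → [lezivob]
(3) Word-Final Devoicing: [lezivob] → [lezivop]
Rule 2 changed 1 position(s).

1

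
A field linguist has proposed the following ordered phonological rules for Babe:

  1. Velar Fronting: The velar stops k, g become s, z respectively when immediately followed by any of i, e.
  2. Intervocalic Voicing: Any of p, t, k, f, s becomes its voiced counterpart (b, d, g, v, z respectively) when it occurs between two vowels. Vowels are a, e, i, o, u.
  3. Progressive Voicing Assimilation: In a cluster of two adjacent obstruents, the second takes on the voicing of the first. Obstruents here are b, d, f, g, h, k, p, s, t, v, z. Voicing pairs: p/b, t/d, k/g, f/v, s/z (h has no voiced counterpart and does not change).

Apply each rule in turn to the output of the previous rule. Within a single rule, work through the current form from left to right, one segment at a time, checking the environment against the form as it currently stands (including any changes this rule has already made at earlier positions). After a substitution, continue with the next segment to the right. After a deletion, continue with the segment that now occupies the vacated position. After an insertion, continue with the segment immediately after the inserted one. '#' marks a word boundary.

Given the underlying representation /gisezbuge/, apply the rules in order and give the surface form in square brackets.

[zizezbuze]

1 Velar Fronting: [gisezbuge] → [zisezbuze]
2 Intervocalic Voicing: [zisezbuze] → [zizezbuze]
3 Progressive Voicing Assimilation: no change — [zizezbuze]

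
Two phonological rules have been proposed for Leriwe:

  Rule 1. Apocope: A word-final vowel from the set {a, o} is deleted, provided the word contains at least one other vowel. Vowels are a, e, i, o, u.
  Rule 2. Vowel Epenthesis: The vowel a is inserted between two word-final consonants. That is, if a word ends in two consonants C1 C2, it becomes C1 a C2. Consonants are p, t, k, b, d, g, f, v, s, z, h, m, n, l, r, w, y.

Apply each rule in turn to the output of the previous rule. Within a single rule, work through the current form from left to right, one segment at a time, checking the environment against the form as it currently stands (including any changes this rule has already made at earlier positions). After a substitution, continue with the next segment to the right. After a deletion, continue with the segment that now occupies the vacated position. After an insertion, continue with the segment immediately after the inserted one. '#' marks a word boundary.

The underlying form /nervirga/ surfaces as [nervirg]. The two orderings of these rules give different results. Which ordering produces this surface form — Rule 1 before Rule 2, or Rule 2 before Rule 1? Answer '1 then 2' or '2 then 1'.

Order 1 then 2:
  1 Apocope: [nervirga] → [nervirg]
  2 Vowel Epenthesis: [nervirg] → [nervirag]
  result: [nervirag]
Order 2 then 1:
  2 Vowel Epenthesis: no change — [nervirga]
  1 Apocope: [nervirga] → [nervirg]
  result: [nervirg]

2 then 1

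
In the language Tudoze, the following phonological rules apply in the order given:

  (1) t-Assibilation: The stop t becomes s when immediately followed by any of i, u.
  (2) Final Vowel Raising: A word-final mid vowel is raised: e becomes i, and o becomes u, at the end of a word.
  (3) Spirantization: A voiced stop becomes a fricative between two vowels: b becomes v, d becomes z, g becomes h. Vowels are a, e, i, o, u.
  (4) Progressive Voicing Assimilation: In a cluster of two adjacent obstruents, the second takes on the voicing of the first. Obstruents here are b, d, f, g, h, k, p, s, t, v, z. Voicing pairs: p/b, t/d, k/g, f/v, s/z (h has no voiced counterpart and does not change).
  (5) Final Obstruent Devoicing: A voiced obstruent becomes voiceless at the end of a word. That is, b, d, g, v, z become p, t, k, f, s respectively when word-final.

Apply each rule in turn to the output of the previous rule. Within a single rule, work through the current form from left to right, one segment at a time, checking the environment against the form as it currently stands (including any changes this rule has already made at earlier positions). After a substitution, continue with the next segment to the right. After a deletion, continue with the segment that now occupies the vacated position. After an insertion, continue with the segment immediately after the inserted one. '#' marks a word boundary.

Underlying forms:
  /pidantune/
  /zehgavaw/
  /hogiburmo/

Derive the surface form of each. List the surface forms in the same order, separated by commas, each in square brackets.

[pizansuni], [zehkavaw], [hohivurmu]

/pidantune/:
  (1) t-Assibilation: [pidantune] → [pidansune]
  (2) Final Vowel Raising: [pidansune] → [pidansuni]
  (3) Spirantization: [pidansuni] → [pizansuni]
  (4) Progressive Voicing Assimilation: no change — [pizansuni]
  (5) Final Obstruent Devoicing: no change — [pizansuni]
/zehgavaw/:
  (1) t-Assibilation: no change — [zehgavaw]
  (2) Final Vowel Raising: no change — [zehgavaw]
  (3) Spirantization: no change — [zehgavaw]
  (4) Progressive Voicing Assimilation: [zehgavaw] → [zehkavaw]
  (5) Final Obstruent Devoicing: no change — [zehkavaw]
/hogiburmo/:
  (1) t-Assibilation: no change — [hogiburmo]
  (2) Final Vowel Raising: [hogiburmo] → [hogiburmu]
  (3) Spirantization: [hogiburmu] → [hohivurmu]
  (4) Progressive Voicing Assimilation: no change — [hohivurmu]
  (5) Final Obstruent Devoicing: no change — [hohivurmu]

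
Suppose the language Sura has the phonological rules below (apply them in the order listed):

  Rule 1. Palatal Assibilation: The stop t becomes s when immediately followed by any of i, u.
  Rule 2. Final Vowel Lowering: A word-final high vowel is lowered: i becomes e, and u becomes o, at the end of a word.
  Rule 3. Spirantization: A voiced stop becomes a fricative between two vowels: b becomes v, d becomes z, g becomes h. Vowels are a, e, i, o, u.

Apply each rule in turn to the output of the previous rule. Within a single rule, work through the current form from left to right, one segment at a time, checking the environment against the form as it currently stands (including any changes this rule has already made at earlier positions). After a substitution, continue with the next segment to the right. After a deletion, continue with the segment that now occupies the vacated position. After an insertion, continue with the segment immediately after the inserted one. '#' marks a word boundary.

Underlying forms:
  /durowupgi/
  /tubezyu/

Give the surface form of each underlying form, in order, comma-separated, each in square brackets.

[durowupge], [suvezyo]

/durowupgi/:
  Rule 1 Palatal Assibilation: no change — [durowupgi]
  Rule 2 Final Vowel Lowering: [durowupgi] → [durowupge]
  Rule 3 Spirantization: no change — [durowupge]
/tubezyu/:
  Rule 1 Palatal Assibilation: [tubezyu] → [subezyu]
  Rule 2 Final Vowel Lowering: [subezyu] → [subezyo]
  Rule 3 Spirantization: [subezyo] → [suvezyo]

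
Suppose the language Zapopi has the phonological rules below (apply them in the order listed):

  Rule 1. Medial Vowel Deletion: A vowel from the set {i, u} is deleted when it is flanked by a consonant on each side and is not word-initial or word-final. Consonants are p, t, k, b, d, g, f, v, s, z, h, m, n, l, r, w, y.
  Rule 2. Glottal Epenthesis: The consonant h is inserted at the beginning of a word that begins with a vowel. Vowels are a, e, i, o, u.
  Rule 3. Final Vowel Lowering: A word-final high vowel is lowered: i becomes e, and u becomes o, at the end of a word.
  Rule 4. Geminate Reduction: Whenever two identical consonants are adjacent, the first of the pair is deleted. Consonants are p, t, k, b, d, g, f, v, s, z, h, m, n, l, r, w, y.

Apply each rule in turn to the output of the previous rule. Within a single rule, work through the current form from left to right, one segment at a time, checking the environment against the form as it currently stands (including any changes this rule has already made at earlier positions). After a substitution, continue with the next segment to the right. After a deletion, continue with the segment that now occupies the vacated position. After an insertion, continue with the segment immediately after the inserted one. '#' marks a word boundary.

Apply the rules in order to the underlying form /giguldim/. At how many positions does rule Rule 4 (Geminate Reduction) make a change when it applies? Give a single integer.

1

Rule 1 Medial Vowel Deletion: [giguldim] → [ggldm]
Rule 2 Glottal Epenthesis: no change — [ggldm]
Rule 3 Final Vowel Lowering: no change — [ggldm]
Rule 4 Geminate Reduction: [ggldm] → [gldm]
Rule Rule 4 changed 1 position(s).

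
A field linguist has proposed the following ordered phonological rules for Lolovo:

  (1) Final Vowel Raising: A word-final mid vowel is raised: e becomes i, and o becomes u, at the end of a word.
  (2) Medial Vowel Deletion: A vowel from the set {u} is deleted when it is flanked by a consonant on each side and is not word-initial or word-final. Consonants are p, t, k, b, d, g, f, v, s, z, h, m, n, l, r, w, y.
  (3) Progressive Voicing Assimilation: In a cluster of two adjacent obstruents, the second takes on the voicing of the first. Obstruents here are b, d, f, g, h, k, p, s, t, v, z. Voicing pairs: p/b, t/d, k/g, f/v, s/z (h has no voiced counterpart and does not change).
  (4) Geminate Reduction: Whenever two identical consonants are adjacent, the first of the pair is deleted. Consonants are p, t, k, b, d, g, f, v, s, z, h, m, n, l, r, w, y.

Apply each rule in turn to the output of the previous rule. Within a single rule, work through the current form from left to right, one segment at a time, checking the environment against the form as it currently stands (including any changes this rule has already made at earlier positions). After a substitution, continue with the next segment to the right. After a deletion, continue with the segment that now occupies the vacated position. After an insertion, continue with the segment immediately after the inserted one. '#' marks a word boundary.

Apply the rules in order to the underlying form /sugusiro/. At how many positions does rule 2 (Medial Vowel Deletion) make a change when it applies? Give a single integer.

(1) Final Vowel Raising: [sugusiro] → [sugusiru]
(2) Medial Vowel Deletion: [sugusiru] → [sgsiru]
(3) Progressive Voicing Assimilation: [sgsiru] → [sksiru]
(4) Geminate Reduction: no change — [sksiru]
Rule 2 changed 2 position(s).

2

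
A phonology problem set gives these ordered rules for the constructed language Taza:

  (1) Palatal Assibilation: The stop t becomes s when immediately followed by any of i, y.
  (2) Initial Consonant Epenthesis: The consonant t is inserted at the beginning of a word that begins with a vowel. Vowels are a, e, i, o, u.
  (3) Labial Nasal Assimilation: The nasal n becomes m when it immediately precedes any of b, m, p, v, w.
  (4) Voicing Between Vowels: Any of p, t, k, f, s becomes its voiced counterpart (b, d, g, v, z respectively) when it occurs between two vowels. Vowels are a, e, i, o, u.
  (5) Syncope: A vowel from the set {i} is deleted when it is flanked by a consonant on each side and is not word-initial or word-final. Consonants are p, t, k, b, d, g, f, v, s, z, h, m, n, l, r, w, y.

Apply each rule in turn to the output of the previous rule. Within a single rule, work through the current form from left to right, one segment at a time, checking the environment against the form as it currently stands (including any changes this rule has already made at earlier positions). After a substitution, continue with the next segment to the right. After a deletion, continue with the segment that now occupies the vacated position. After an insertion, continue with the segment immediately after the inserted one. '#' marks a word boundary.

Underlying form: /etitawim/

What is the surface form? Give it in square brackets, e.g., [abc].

(1) Palatal Assibilation: [etitawim] → [esitawim]
(2) Initial Consonant Epenthesis: [esitawim] → [tesitawim]
(3) Labial Nasal Assimilation: no change — [tesitawim]
(4) Voicing Between Vowels: [tesitawim] → [tezidawim]
(5) Syncope: [tezidawim] → [tezdawm]

[tezdawm]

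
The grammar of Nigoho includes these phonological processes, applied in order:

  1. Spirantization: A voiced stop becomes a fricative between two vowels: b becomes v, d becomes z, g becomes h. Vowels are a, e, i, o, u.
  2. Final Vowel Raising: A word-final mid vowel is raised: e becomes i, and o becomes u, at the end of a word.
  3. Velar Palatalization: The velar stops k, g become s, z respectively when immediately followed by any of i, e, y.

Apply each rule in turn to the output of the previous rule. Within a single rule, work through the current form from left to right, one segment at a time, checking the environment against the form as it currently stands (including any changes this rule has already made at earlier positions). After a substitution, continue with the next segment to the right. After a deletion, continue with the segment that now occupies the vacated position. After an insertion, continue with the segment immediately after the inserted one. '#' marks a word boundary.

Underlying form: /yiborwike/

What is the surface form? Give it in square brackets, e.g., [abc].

[yivorwisi]

1 Spirantization: [yiborwike] → [yivorwike]
2 Final Vowel Raising: [yivorwike] → [yivorwiki]
3 Velar Palatalization: [yivorwiki] → [yivorwisi]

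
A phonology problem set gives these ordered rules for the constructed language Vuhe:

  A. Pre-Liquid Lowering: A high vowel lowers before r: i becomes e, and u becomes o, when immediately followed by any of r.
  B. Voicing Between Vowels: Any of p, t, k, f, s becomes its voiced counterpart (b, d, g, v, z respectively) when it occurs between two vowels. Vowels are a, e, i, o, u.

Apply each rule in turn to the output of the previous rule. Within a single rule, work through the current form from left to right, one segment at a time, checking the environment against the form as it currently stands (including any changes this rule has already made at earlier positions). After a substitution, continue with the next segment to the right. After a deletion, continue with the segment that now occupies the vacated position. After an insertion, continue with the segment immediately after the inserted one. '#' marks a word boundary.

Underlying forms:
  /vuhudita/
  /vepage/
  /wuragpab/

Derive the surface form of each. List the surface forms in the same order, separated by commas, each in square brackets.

/vuhudita/:
  A Pre-Liquid Lowering: no change — [vuhudita]
  B Voicing Between Vowels: [vuhudita] → [vuhudida]
/vepage/:
  A Pre-Liquid Lowering: no change — [vepage]
  B Voicing Between Vowels: [vepage] → [vebage]
/wuragpab/:
  A Pre-Liquid Lowering: [wuragpab] → [woragpab]
  B Voicing Between Vowels: no change — [woragpab]

[vuhudida], [vebage], [woragpab]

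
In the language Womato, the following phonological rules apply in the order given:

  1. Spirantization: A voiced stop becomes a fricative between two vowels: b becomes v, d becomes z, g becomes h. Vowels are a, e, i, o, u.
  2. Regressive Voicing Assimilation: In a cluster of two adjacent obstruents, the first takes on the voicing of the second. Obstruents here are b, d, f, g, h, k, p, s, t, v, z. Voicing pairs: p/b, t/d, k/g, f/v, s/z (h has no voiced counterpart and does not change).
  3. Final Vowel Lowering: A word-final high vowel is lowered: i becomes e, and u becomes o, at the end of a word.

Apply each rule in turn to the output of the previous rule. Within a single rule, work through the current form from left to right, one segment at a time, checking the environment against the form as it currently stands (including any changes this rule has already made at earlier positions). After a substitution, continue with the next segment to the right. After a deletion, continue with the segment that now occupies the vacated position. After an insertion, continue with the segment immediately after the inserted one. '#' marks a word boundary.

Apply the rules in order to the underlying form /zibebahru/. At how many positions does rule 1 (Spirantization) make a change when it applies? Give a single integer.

2

1 Spirantization: [zibebahru] → [zivevahru]
2 Regressive Voicing Assimilation: no change — [zivevahru]
3 Final Vowel Lowering: [zivevahru] → [zivevahro]
Rule 1 changed 2 position(s).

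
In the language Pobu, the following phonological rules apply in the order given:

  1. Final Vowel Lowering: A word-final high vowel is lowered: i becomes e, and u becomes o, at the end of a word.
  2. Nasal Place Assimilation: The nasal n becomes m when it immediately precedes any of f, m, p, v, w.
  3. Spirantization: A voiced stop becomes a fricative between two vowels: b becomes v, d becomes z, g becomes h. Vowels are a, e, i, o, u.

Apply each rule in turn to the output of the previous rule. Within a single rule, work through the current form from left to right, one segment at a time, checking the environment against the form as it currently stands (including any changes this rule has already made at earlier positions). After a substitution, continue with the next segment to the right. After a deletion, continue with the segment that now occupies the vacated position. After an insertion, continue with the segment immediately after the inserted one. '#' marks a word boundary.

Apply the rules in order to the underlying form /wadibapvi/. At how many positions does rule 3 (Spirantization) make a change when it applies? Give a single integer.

1 Final Vowel Lowering: [wadibapvi] → [wadibapve]
2 Nasal Place Assimilation: no change — [wadibapve]
3 Spirantization: [wadibapve] → [wazivapve]
Rule 3 changed 2 position(s).

2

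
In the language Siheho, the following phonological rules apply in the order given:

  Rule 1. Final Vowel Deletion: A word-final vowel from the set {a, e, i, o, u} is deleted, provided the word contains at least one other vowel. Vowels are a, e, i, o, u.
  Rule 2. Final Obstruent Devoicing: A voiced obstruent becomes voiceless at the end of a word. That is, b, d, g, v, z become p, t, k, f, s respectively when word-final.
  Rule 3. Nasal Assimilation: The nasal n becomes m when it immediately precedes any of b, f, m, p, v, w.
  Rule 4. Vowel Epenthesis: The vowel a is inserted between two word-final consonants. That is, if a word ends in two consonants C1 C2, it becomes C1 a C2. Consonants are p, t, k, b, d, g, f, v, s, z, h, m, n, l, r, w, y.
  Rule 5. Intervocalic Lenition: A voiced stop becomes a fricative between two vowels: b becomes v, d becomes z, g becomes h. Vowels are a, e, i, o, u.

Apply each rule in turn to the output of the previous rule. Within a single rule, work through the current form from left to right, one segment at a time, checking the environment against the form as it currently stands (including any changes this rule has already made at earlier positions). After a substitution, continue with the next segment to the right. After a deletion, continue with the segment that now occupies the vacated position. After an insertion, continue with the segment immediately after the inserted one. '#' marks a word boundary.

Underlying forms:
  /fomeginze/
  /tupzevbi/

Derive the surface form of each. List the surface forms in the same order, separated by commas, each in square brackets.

[fomehinas], [tupzevap]

/fomeginze/:
  Rule 1 Final Vowel Deletion: [fomeginze] → [fomeginz]
  Rule 2 Final Obstruent Devoicing: [fomeginz] → [fomegins]
  Rule 3 Nasal Assimilation: no change — [fomegins]
  Rule 4 Vowel Epenthesis: [fomegins] → [fomeginas]
  Rule 5 Intervocalic Lenition: [fomeginas] → [fomehinas]
/tupzevbi/:
  Rule 1 Final Vowel Deletion: [tupzevbi] → [tupzevb]
  Rule 2 Final Obstruent Devoicing: [tupzevb] → [tupzevp]
  Rule 3 Nasal Assimilation: no change — [tupzevp]
  Rule 4 Vowel Epenthesis: [tupzevp] → [tupzevap]
  Rule 5 Intervocalic Lenition: no change — [tupzevap]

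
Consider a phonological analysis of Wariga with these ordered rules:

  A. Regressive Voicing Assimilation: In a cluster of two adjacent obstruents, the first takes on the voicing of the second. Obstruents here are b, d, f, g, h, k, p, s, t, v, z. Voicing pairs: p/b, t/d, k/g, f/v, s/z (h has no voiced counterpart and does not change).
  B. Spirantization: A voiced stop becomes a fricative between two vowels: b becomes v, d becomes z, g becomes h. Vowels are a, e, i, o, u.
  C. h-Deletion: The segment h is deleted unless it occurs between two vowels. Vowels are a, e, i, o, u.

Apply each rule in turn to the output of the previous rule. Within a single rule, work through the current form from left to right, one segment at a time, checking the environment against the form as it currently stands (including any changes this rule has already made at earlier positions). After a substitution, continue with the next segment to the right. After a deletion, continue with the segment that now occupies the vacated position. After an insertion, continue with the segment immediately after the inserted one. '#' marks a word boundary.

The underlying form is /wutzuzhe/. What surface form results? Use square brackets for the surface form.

[wudzuse]

A Regressive Voicing Assimilation: [wutzuzhe] → [wudzushe]
B Spirantization: no change — [wudzushe]
C h-Deletion: [wudzushe] → [wudzuse]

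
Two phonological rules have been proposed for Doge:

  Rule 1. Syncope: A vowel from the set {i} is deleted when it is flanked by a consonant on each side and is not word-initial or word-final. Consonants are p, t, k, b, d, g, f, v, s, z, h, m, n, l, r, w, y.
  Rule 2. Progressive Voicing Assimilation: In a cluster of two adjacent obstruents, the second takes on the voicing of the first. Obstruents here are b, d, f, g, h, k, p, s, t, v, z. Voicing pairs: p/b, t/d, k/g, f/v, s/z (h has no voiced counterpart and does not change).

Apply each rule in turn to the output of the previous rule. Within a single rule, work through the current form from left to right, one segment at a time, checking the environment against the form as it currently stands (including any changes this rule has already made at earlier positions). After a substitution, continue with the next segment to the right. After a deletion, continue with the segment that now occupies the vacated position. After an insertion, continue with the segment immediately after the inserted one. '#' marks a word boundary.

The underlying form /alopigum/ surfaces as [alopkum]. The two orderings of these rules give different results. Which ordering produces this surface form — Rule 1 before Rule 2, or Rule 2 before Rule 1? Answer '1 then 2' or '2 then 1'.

Order 1 then 2:
  1 Syncope: [alopigum] → [alopgum]
  2 Progressive Voicing Assimilation: [alopgum] → [alopkum]
  result: [alopkum]
Order 2 then 1:
  2 Progressive Voicing Assimilation: no change — [alopigum]
  1 Syncope: [alopigum] → [alopgum]
  result: [alopgum]

1 then 2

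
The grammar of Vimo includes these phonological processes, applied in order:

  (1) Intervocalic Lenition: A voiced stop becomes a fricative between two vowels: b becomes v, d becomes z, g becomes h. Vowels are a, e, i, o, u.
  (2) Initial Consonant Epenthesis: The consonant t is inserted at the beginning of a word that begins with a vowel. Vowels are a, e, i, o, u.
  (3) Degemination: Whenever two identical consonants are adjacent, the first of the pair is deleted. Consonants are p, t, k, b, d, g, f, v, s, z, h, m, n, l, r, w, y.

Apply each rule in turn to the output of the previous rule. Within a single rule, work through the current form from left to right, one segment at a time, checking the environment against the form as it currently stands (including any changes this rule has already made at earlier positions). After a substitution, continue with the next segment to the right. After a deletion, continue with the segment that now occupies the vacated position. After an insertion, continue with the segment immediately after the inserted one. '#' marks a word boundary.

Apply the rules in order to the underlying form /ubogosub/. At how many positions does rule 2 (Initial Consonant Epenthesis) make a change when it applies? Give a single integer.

(1) Intervocalic Lenition: [ubogosub] → [uvohosub]
(2) Initial Consonant Epenthesis: [uvohosub] → [tuvohosub]
(3) Degemination: no change — [tuvohosub]
Rule 2 changed 1 position(s).

1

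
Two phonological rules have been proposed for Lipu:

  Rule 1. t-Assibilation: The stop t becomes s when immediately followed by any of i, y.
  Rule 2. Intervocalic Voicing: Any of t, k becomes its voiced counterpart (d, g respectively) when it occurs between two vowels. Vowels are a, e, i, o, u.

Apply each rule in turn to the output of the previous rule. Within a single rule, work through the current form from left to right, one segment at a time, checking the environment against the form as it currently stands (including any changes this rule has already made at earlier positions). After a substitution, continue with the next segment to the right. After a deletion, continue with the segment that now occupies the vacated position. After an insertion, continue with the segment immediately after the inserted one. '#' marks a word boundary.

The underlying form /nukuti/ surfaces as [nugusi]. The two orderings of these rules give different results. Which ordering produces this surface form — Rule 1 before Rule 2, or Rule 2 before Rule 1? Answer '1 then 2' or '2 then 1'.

1 then 2

Order 1 then 2:
  1 t-Assibilation: [nukuti] → [nukusi]
  2 Intervocalic Voicing: [nukusi] → [nugusi]
  result: [nugusi]
Order 2 then 1:
  2 Intervocalic Voicing: [nukuti] → [nugudi]
  1 t-Assibilation: no change — [nugudi]
  result: [nugudi]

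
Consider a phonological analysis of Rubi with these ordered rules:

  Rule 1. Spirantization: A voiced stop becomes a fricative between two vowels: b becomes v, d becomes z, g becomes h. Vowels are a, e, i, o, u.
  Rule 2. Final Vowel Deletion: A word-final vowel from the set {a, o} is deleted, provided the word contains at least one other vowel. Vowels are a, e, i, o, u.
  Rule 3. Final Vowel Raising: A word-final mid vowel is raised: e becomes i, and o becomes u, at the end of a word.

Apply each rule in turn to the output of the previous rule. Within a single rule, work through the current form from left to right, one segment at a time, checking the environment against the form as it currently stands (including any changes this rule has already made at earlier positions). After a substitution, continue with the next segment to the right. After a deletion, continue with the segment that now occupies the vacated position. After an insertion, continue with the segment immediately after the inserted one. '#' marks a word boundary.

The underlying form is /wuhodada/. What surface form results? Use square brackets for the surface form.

[wuhozaz]

Rule 1 Spirantization: [wuhodada] → [wuhozaza]
Rule 2 Final Vowel Deletion: [wuhozaza] → [wuhozaz]
Rule 3 Final Vowel Raising: no change — [wuhozaz]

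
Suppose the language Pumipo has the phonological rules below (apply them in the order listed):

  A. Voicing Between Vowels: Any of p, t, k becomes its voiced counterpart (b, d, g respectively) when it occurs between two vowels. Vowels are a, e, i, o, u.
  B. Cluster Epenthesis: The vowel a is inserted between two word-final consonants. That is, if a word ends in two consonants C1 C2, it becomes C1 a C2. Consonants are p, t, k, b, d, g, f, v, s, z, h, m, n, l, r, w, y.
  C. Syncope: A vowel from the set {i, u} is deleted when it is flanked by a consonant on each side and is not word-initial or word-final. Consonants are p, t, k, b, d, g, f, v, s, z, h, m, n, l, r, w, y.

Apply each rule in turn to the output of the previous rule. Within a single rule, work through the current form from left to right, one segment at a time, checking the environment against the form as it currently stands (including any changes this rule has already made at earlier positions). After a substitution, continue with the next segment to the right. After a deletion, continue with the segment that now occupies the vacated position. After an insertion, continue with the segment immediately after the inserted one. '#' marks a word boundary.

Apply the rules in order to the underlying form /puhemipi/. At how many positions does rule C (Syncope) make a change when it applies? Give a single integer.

2

A Voicing Between Vowels: [puhemipi] → [puhemibi]
B Cluster Epenthesis: no change — [puhemibi]
C Syncope: [puhemibi] → [phembi]
Rule C changed 2 position(s).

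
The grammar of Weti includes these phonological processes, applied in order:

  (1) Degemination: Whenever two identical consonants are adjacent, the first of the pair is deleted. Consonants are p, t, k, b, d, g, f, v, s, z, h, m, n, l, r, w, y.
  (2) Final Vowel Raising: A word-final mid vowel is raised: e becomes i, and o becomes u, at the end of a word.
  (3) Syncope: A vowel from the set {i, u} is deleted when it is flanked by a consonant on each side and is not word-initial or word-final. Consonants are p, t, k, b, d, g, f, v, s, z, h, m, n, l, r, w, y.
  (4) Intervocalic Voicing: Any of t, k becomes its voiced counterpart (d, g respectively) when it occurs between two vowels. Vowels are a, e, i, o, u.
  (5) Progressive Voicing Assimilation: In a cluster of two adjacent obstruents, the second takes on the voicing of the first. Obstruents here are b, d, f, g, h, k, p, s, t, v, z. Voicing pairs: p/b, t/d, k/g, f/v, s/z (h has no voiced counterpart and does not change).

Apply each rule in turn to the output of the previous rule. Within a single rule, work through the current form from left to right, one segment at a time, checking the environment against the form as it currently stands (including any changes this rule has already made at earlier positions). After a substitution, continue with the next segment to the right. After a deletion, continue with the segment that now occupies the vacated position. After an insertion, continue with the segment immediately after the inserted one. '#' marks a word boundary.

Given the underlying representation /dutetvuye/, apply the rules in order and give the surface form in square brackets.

(1) Degemination: no change — [dutetvuye]
(2) Final Vowel Raising: [dutetvuye] → [dutetvuyi]
(3) Syncope: [dutetvuyi] → [dtetvyi]
(4) Intervocalic Voicing: no change — [dtetvyi]
(5) Progressive Voicing Assimilation: [dtetvyi] → [ddetfyi]

[ddetfyi]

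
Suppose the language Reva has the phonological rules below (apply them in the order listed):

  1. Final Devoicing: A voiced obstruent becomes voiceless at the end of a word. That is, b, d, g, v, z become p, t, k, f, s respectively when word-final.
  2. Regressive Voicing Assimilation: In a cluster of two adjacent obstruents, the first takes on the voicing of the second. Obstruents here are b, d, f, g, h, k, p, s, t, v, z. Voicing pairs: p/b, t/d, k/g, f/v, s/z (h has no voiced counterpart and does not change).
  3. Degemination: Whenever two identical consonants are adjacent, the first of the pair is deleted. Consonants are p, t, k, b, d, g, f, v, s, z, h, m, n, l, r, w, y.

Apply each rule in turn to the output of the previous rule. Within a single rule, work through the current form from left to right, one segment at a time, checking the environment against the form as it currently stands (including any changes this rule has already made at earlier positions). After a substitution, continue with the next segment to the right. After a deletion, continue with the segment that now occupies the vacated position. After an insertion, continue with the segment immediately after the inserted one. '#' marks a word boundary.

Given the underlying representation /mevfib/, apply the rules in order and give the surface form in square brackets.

[mefip]

1 Final Devoicing: [mevfib] → [mevfip]
2 Regressive Voicing Assimilation: [mevfip] → [meffip]
3 Degemination: [meffip] → [mefip]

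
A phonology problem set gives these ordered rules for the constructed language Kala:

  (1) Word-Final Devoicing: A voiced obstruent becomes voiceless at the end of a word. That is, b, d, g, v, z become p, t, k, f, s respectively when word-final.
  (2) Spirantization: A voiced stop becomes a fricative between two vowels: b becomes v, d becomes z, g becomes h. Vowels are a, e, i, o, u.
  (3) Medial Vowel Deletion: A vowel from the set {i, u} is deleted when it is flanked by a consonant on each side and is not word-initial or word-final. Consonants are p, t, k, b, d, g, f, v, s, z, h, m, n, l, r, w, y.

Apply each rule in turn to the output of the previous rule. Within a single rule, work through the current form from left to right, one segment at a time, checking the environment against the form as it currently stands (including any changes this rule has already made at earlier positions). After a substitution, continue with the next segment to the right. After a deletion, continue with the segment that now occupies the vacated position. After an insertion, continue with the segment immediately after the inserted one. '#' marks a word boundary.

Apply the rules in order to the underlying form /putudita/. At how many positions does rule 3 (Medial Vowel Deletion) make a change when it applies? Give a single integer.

3

(1) Word-Final Devoicing: no change — [putudita]
(2) Spirantization: [putudita] → [putuzita]
(3) Medial Vowel Deletion: [putuzita] → [ptzta]
Rule 3 changed 3 position(s).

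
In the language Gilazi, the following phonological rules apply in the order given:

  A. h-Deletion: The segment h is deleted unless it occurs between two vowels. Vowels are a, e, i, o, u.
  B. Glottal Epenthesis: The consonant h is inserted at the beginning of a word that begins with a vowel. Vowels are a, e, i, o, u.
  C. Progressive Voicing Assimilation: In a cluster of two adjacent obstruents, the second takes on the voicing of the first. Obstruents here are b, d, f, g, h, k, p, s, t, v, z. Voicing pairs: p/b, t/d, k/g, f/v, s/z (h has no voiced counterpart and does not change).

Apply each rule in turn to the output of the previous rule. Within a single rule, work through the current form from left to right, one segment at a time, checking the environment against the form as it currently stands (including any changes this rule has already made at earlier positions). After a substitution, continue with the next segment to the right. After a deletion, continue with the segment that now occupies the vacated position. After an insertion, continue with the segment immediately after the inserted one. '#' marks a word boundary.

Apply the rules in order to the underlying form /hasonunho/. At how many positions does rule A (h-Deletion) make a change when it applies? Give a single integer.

A h-Deletion: [hasonunho] → [asonuno]
B Glottal Epenthesis: [asonuno] → [hasonuno]
C Progressive Voicing Assimilation: no change — [hasonuno]
Rule A changed 2 position(s).

2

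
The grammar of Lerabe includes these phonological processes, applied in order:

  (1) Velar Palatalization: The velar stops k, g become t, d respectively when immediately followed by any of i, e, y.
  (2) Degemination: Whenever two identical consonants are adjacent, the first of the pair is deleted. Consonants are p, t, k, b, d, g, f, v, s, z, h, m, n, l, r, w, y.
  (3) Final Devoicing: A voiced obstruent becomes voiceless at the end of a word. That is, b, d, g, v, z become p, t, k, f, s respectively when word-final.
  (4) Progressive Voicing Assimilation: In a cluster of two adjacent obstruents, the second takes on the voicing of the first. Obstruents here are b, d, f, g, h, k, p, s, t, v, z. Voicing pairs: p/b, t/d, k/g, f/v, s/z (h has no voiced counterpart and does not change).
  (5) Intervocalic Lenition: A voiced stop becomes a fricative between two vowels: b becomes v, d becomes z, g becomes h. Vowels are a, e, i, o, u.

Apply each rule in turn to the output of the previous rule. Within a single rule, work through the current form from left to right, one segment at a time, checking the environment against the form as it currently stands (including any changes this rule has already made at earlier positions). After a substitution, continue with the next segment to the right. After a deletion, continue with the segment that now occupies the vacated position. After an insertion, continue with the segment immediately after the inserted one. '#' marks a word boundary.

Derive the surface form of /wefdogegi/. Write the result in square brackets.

[weftozezi]

(1) Velar Palatalization: [wefdogegi] → [wefdodedi]
(2) Degemination: no change — [wefdodedi]
(3) Final Devoicing: no change — [wefdodedi]
(4) Progressive Voicing Assimilation: [wefdodedi] → [weftodedi]
(5) Intervocalic Lenition: [weftodedi] → [weftozezi]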